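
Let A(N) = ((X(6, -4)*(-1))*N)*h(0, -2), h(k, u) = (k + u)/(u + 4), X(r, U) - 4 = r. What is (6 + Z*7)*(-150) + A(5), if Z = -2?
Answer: 1250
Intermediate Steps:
X(r, U) = 4 + r
h(k, u) = (k + u)/(4 + u)
A(N) = 10*N (A(N) = (((4 + 6)*(-1))*N)*((0 - 2)/(4 - 2)) = ((10*(-1))*N)*(-2/2) = (-10*N)*((½)*(-2)) = -10*N*(-1) = 10*N)
(6 + Z*7)*(-150) + A(5) = (6 - 2*7)*(-150) + 10*5 = (6 - 14)*(-150) + 50 = -8*(-150) + 50 = 1200 + 50 = 1250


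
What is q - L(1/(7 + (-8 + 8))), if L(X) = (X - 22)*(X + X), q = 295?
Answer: 14761/49 ≈ 301.25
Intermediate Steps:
L(X) = 2*X*(-22 + X) (L(X) = (-22 + X)*(2*X) = 2*X*(-22 + X))
q - L(1/(7 + (-8 + 8))) = 295 - 2*(-22 + 1/(7 + (-8 + 8)))/(7 + (-8 + 8)) = 295 - 2*(-22 + 1/(7 + 0))/(7 + 0) = 295 - 2*(-22 + 1/7)/7 = 295 - 2*(-153)/(7*7) = 295 - 1*(-306/49) = 295 + 306/49 = 14761/49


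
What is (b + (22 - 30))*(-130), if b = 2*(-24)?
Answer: 7280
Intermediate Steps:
b = -48
(b + (22 - 30))*(-130) = (-48 + (22 - 30))*(-130) = (-48 - 8)*(-130) = -56*(-130) = 7280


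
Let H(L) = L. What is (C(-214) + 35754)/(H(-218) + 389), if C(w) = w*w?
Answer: 81550/171 ≈ 476.90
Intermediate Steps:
C(w) = w²
(C(-214) + 35754)/(H(-218) + 389) = ((-214)² + 35754)/(-218 + 389) = (45796 + 35754)/171 = 81550*(1/171) = 81550/171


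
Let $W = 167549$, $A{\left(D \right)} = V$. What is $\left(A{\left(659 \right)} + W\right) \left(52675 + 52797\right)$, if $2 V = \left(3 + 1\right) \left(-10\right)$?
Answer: $17669618688$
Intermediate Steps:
$V = -20$ ($V = \frac{\left(3 + 1\right) \left(-10\right)}{2} = \frac{4 \left(-10\right)}{2} = \frac{1}{2} \left(-40\right) = -20$)
$A{\left(D \right)} = -20$
$\left(A{\left(659 \right)} + W\right) \left(52675 + 52797\right) = \left(-20 + 167549\right) \left(52675 + 52797\right) = 167529 \cdot 105472 = 17669618688$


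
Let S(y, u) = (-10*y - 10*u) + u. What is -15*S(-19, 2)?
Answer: -2580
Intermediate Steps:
S(y, u) = -10*y - 9*u (S(y, u) = (-10*u - 10*y) + u = -10*y - 9*u)
-15*S(-19, 2) = -15*(-10*(-19) - 9*2) = -15*(190 - 18) = -15*172 = -2580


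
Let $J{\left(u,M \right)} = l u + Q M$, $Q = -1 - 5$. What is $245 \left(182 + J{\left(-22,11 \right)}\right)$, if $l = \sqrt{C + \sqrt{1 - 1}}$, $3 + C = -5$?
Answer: $28420 - 10780 i \sqrt{2} \approx 28420.0 - 15245.0 i$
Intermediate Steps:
$C = -8$ ($C = -3 - 5 = -8$)
$l = 2 i \sqrt{2}$ ($l = \sqrt{-8 + \sqrt{1 - 1}} = \sqrt{-8 + \sqrt{0}} = \sqrt{-8 + 0} = \sqrt{-8} = 2 i \sqrt{2} \approx 2.8284 i$)
$Q = -6$ ($Q = -1 - 5 = -6$)
$J{\left(u,M \right)} = - 6 M + 2 i u \sqrt{2}$ ($J{\left(u,M \right)} = 2 i \sqrt{2} u - 6 M = 2 i u \sqrt{2} - 6 M = - 6 M + 2 i u \sqrt{2}$)
$245 \left(182 + J{\left(-22,11 \right)}\right) = 245 \left(182 + \left(\left(-6\right) 11 + 2 i \left(-22\right) \sqrt{2}\right)\right) = 245 \left(182 - \left(66 + 44 i \sqrt{2}\right)\right) = 245 \left(116 - 44 i \sqrt{2}\right) = 28420 - 10780 i \sqrt{2}$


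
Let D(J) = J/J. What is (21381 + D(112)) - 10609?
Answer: 10773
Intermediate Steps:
D(J) = 1
(21381 + D(112)) - 10609 = (21381 + 1) - 10609 = 21382 - 10609 = 10773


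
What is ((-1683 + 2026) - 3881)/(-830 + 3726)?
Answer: -1769/1448 ≈ -1.2217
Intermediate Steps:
((-1683 + 2026) - 3881)/(-830 + 3726) = (343 - 3881)/2896 = -3538*1/2896 = -1769/1448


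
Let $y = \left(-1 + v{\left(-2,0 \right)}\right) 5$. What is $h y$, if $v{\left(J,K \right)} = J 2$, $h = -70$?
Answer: $1750$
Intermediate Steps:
$v{\left(J,K \right)} = 2 J$
$y = -25$ ($y = \left(-1 + 2 \left(-2\right)\right) 5 = \left(-1 - 4\right) 5 = \left(-5\right) 5 = -25$)
$h y = \left(-70\right) \left(-25\right) = 1750$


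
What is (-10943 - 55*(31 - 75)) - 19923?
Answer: -28446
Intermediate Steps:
(-10943 - 55*(31 - 75)) - 19923 = (-10943 - 55*(-44)) - 19923 = (-10943 + 2420) - 19923 = -8523 - 19923 = -28446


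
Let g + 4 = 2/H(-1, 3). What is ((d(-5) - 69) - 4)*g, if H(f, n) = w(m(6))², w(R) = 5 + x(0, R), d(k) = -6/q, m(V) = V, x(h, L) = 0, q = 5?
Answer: 36358/125 ≈ 290.86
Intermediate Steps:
d(k) = -6/5
w(R) = 5 (w(R) = 5 + 0 = 5)
H(f, n) = 25 (H(f, n) = 5² = 25)
g = -98/25 (g = -4 + 2/25 = -98/25 ≈ -3.9200)
((d(-5) - 69) - 4)*g = ((-6/5 - 69) - 4)*(-98/25) = (-351/5 - 4)*(-98/25) = -371/5*(-98/25) = 36358/125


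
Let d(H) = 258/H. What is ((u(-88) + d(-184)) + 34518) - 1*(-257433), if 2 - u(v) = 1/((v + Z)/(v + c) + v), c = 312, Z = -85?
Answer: 534102112703/1829420 ≈ 2.9195e+5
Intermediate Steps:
u(v) = 2 - 1/(v + (-85 + v)/(312 + v)) (u(v) = 2 - 1/((v - 85)/(v + 312) + v) = 2 - 1/((-85 + v)/(312 + v) + v) = 2 - 1/(v + (-85 + v)/(312 + v)))
((u(-88) + d(-184)) + 34518) - 1*(-257433) = (((-482 + 2*(-88)² + 625*(-88))/(-85 + (-88)² + 313*(-88)) + 258/(-184)) + 34518) - 1*(-257433) = (((-482 + 2*7744 - 55000)/(-85 + 7744 - 27544) + 258*(-1/184)) + 34518) + 257433 = (((-482 + 15488 - 55000)/(-19885) - 129/92) + 34518) + 257433 = ((-1/19885*(-39994) - 129/92) + 34518) + 257433 = ((39994/19885 - 129/92) + 34518) + 257433 = (1114283/1829420 + 34518) + 257433 = 63149033843/1829420 + 257433 = 534102112703/1829420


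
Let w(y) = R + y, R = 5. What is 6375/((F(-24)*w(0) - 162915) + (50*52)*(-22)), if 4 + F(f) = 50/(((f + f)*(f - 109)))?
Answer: -4069800/140534159 ≈ -0.028960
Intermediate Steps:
w(y) = 5 + y
F(f) = -4 + 25/(f*(-109 + f)) (F(f) = -4 + 50/(((f + f)*(f - 109))) = -4 + 50/(((2*f)*(-109 + f))) = -4 + 50/((2*f*(-109 + f))) = -4 + 50*(1/(2*f*(-109 + f))) = -4 + 25/(f*(-109 + f)))
6375/((F(-24)*w(0) - 162915) + (50*52)*(-22)) = 6375/((((25 - 4*(-24)**2 + 436*(-24))/((-24)*(-109 - 24)))*(5 + 0) - 162915) + (50*52)*(-22)) = 6375/((-1/24*(25 - 4*576 - 10464)/(-133)*5 - 162915) + 2600*(-22)) = 6375/((-1/24*(-1/133)*(25 - 2304 - 10464)*5 - 162915) - 57200) = 6375/((-1/24*(-1/133)*(-12743)*5 - 162915) - 57200) = 6375/((-12743/3192*5 - 162915) - 57200) = 6375/((-63715/3192 - 162915) - 57200) = 6375/(-520088395/3192 - 57200) = 6375/(-702670795/3192) = 6375*(-3192/702670795) = -4069800/140534159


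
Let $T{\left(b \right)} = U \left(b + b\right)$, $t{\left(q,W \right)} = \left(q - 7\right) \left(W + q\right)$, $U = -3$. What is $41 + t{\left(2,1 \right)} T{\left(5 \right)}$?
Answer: $491$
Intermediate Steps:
$t{\left(q,W \right)} = \left(-7 + q\right) \left(W + q\right)$
$T{\left(b \right)} = - 6 b$ ($T{\left(b \right)} = - 3 \left(b + b\right) = - 3 \cdot 2 b = - 6 b$)
$41 + t{\left(2,1 \right)} T{\left(5 \right)} = 41 + \left(2^{2} - 7 - 14 + 1 \cdot 2\right) \left(\left(-6\right) 5\right) = 41 + \left(4 - 7 - 14 + 2\right) \left(-30\right) = 41 - -450 = 41 + 450 = 491$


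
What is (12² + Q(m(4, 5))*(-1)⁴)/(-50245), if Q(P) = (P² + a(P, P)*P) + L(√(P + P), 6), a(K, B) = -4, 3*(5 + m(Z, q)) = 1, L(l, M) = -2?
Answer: -1642/452205 ≈ -0.0036311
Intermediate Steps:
m(Z, q) = -14/3 (m(Z, q) = -5 + (⅓)*1 = -5 + ⅓ = -14/3)
Q(P) = -2 + P² - 4*P (Q(P) = (P² - 4*P) - 2 = -2 + P² - 4*P)
(12² + Q(m(4, 5))*(-1)⁴)/(-50245) = (12² + (-2 + (-14/3)² - 4*(-14/3))*(-1)⁴)/(-50245) = (144 + (-2 + 196/9 + 56/3)*1)*(-1/50245) = (144 + (346/9)*1)*(-1/50245) = (144 + 346/9)*(-1/50245) = (1642/9)*(-1/50245) = -1642/452205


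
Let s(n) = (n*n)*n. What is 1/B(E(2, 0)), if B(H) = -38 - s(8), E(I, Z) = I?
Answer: -1/550 ≈ -0.0018182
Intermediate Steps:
s(n) = n³ (s(n) = n²*n = n³)
B(H) = -550 (B(H) = -38 - 1*8³ = -38 - 1*512 = -38 - 512 = -550)
1/B(E(2, 0)) = 1/(-550) = -1/550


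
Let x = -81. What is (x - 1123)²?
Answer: 1449616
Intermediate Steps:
(x - 1123)² = (-81 - 1123)² = (-1204)² = 1449616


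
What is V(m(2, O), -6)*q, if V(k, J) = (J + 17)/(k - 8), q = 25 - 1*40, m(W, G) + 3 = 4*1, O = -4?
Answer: 165/7 ≈ 23.571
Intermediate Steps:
m(W, G) = 1 (m(W, G) = -3 + 4*1 = -3 + 4 = 1)
q = -15 (q = 25 - 40 = -15)
V(k, J) = (17 + J)/(-8 + k)
V(m(2, O), -6)*q = ((17 - 6)/(-8 + 1))*(-15) = (11/(-7))*(-15) = -⅐*11*(-15) = -11/7*(-15) = 165/7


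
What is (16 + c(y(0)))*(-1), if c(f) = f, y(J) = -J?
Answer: -16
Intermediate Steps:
(16 + c(y(0)))*(-1) = (16 - 1*0)*(-1) = (16 + 0)*(-1) = 16*(-1) = -16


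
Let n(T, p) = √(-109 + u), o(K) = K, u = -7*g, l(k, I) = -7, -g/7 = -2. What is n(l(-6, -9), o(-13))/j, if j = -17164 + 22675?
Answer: I*√23/1837 ≈ 0.0026107*I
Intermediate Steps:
g = 14 (g = -7*(-2) = 14)
j = 5511
u = -98 (u = -7*14 = -98)
n(T, p) = 3*I*√23 (n(T, p) = √(-109 - 98) = √(-207) = 3*I*√23)
n(l(-6, -9), o(-13))/j = (3*I*√23)/5511 = (3*I*√23)*(1/5511) = I*√23/1837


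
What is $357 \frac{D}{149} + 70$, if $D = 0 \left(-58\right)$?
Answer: $70$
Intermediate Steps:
$D = 0$
$357 \frac{D}{149} + 70 = 357 \cdot \frac{0}{149} + 70 = 357 \cdot 0 \cdot \frac{1}{149} + 70 = 357 \cdot 0 + 70 = 0 + 70 = 70$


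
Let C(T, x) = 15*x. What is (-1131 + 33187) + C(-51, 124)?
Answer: 33916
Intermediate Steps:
(-1131 + 33187) + C(-51, 124) = (-1131 + 33187) + 15*124 = 32056 + 1860 = 33916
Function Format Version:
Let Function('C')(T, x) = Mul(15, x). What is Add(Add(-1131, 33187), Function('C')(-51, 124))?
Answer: 33916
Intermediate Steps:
Add(Add(-1131, 33187), Function('C')(-51, 124)) = Add(Add(-1131, 33187), Mul(15, 124)) = Add(32056, 1860) = 33916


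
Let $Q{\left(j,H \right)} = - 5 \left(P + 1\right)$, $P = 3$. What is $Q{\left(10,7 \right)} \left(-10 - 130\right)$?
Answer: $2800$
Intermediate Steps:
$Q{\left(j,H \right)} = -20$ ($Q{\left(j,H \right)} = - 5 \left(3 + 1\right) = \left(-5\right) 4 = -20$)
$Q{\left(10,7 \right)} \left(-10 - 130\right) = - 20 \left(-10 - 130\right) = \left(-20\right) \left(-140\right) = 2800$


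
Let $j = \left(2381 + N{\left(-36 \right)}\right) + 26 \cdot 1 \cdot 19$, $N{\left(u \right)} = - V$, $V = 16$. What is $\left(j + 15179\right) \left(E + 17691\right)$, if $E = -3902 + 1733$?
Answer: $279985836$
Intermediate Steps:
$N{\left(u \right)} = -16$ ($N{\left(u \right)} = \left(-1\right) 16 = -16$)
$E = -2169$
$j = 2859$ ($j = \left(2381 - 16\right) + 26 \cdot 1 \cdot 19 = 2365 + 26 \cdot 19 = 2365 + 494 = 2859$)
$\left(j + 15179\right) \left(E + 17691\right) = \left(2859 + 15179\right) \left(-2169 + 17691\right) = 18038 \cdot 15522 = 279985836$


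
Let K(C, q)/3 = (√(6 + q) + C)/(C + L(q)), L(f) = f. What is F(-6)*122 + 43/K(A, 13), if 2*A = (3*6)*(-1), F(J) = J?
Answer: -22950/31 - 86*√19/93 ≈ -744.35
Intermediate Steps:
A = -9 (A = ((3*6)*(-1))/2 = (18*(-1))/2 = (½)*(-18) = -9)
K(C, q) = 3*(C + √(6 + q))/(C + q) (K(C, q) = 3*((√(6 + q) + C)/(C + q)) = 3*((C + √(6 + q))/(C + q)) = 3*(C + √(6 + q))/(C + q))
F(-6)*122 + 43/K(A, 13) = -6*122 + 43/((3*(-9 + √(6 + 13))/(-9 + 13))) = -732 + 43/((3*(-9 + √19)/4)) = -732 + 43/((3*(¼)*(-9 + √19))) = -732 + 43/(-27/4 + 3*√19/4)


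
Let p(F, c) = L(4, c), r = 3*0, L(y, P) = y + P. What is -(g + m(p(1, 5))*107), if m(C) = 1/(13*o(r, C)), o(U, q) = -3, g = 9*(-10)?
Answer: 3617/39 ≈ 92.744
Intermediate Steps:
L(y, P) = P + y
g = -90
r = 0
p(F, c) = 4 + c (p(F, c) = c + 4 = 4 + c)
m(C) = -1/39 (m(C) = 1/(13*(-3)) = (1/13)*(-⅓) = -1/39)
-(g + m(p(1, 5))*107) = -(-90 - 1/39*107) = -(-90 - 107/39) = -1*(-3617/39) = 3617/39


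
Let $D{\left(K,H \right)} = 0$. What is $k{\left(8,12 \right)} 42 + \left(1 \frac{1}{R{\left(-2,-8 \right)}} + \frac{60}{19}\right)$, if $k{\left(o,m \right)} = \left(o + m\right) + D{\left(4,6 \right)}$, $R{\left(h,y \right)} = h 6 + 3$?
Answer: $\frac{144161}{171} \approx 843.05$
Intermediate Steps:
$R{\left(h,y \right)} = 3 + 6 h$ ($R{\left(h,y \right)} = 6 h + 3 = 3 + 6 h$)
$k{\left(o,m \right)} = m + o$ ($k{\left(o,m \right)} = \left(o + m\right) + 0 = \left(m + o\right) + 0 = m + o$)
$k{\left(8,12 \right)} 42 + \left(1 \frac{1}{R{\left(-2,-8 \right)}} + \frac{60}{19}\right) = \left(12 + 8\right) 42 + \left(1 \frac{1}{3 + 6 \left(-2\right)} + \frac{60}{19}\right) = 20 \cdot 42 + \left(1 \frac{1}{3 - 12} + 60 \cdot \frac{1}{19}\right) = 840 + \left(1 \frac{1}{-9} + \frac{60}{19}\right) = 840 + \left(1 \left(- \frac{1}{9}\right) + \frac{60}{19}\right) = 840 + \left(- \frac{1}{9} + \frac{60}{19}\right) = 840 + \frac{521}{171} = \frac{144161}{171}$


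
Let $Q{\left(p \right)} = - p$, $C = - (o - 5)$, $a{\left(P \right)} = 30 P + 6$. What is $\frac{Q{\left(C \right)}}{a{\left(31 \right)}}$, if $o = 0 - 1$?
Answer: $- \frac{1}{156} \approx -0.0064103$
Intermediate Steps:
$a{\left(P \right)} = 6 + 30 P$
$o = -1$
$C = 6$ ($C = - (-1 - 5) = \left(-1\right) \left(-6\right) = 6$)
$\frac{Q{\left(C \right)}}{a{\left(31 \right)}} = \frac{\left(-1\right) 6}{6 + 30 \cdot 31} = - \frac{6}{6 + 930} = - \frac{6}{936} = \left(-6\right) \frac{1}{936} = - \frac{1}{156}$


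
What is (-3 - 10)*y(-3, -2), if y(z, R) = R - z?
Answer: -13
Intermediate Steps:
(-3 - 10)*y(-3, -2) = (-3 - 10)*(-2 - 1*(-3)) = -13*(-2 + 3) = -13*1 = -13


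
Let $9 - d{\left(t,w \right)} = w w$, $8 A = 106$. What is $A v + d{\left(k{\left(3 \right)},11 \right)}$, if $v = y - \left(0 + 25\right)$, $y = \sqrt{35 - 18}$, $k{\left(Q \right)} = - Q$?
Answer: $- \frac{1773}{4} + \frac{53 \sqrt{17}}{4} \approx -388.62$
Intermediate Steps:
$A = \frac{53}{4}$ ($A = \frac{1}{8} \cdot 106 = \frac{53}{4} \approx 13.25$)
$y = \sqrt{17} \approx 4.1231$
$d{\left(t,w \right)} = 9 - w^{2}$ ($d{\left(t,w \right)} = 9 - w w = 9 - w^{2}$)
$v = -25 + \sqrt{17}$ ($v = \sqrt{17} - \left(0 + 25\right) = \sqrt{17} - 25 = -25 + \sqrt{17} \approx -20.877$)
$A v + d{\left(k{\left(3 \right)},11 \right)} = \frac{53 \left(-25 + \sqrt{17}\right)}{4} + \left(9 - 11^{2}\right) = \left(- \frac{1325}{4} + \frac{53 \sqrt{17}}{4}\right) + \left(9 - 121\right) = \left(- \frac{1325}{4} + \frac{53 \sqrt{17}}{4}\right) - 112 = - \frac{1773}{4} + \frac{53 \sqrt{17}}{4}$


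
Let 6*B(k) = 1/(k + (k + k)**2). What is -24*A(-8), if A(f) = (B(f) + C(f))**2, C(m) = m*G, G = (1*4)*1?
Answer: -2267188225/92256 ≈ -24575.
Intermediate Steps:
G = 4 (G = 4*1 = 4)
C(m) = 4*m (C(m) = m*4 = 4*m)
B(k) = 1/(6*(k + 4*k**2)) (B(k) = 1/(6*(k + (k + k)**2)) = 1/(6*(k + (2*k)**2)) = 1/(6*(k + 4*k**2)))
A(f) = (4*f + 1/(6*f*(1 + 4*f)))**2 (A(f) = (1/(6*f*(1 + 4*f)) + 4*f)**2 = (4*f + 1/(6*f*(1 + 4*f)))**2)
-24*A(-8) = -24*(4*(-8) + (1/6)/(-8*(1 + 4*(-8))))**2 = -24*(-32 + (1/6)*(-1/8)/(1 - 32))**2 = -24*(-32 + (1/6)*(-1/8)/(-31))**2 = -24*(-32 + (1/6)*(-1/8)*(-1/31))**2 = -24*(-32 + 1/1488)**2 = -24*(-47615/1488)**2 = -24*2267188225/2214144 = -2267188225/92256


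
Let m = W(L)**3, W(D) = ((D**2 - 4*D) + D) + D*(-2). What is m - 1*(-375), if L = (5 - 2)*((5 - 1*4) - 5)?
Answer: 8490039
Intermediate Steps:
L = -12 (L = 3*((5 - 4) - 5) = 3*(1 - 5) = 3*(-4) = -12)
W(D) = D**2 - 5*D (W(D) = (D**2 - 3*D) - 2*D = D**2 - 5*D)
m = 8489664 (m = (-12*(-5 - 12))**3 = (-12*(-17))**3 = 204**3 = 8489664)
m - 1*(-375) = 8489664 - 1*(-375) = 8489664 + 375 = 8490039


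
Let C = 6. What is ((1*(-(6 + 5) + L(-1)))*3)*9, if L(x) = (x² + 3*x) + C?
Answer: -189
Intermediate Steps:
L(x) = 6 + x² + 3*x (L(x) = (x² + 3*x) + 6 = 6 + x² + 3*x)
((1*(-(6 + 5) + L(-1)))*3)*9 = ((1*(-(6 + 5) + (6 + (-1)² + 3*(-1))))*3)*9 = ((1*(-1*11 + (6 + 1 - 3)))*3)*9 = ((1*(-11 + 4))*3)*9 = ((1*(-7))*3)*9 = -7*3*9 = -21*9 = -189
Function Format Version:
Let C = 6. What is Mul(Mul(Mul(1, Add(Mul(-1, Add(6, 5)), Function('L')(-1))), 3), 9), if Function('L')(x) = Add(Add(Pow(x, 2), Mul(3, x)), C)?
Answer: -189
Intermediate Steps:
Function('L')(x) = Add(6, Pow(x, 2), Mul(3, x)) (Function('L')(x) = Add(Add(Pow(x, 2), Mul(3, x)), 6) = Add(6, Pow(x, 2), Mul(3, x)))
Mul(Mul(Mul(1, Add(Mul(-1, Add(6, 5)), Function('L')(-1))), 3), 9) = Mul(Mul(Mul(1, Add(Mul(-1, Add(6, 5)), Add(6, Pow(-1, 2), Mul(3, -1)))), 3), 9) = Mul(Mul(Mul(1, Add(Mul(-1, 11), Add(6, 1, -3))), 3), 9) = Mul(Mul(Mul(1, Add(-11, 4)), 3), 9) = Mul(Mul(Mul(1, -7), 3), 9) = Mul(Mul(-7, 3), 9) = Mul(-21, 9) = -189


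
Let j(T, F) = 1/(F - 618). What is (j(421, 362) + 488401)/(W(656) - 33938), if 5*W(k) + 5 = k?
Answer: -625153275/43273984 ≈ -14.446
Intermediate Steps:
j(T, F) = 1/(-618 + F)
W(k) = -1 + k/5
(j(421, 362) + 488401)/(W(656) - 33938) = (1/(-618 + 362) + 488401)/((-1 + (⅕)*656) - 33938) = (1/(-256) + 488401)/((-1 + 656/5) - 33938) = (-1/256 + 488401)/(651/5 - 33938) = 125030655/(256*(-169039/5)) = (125030655/256)*(-5/169039) = -625153275/43273984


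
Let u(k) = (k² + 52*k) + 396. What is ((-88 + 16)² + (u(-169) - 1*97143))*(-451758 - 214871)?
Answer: 47857295910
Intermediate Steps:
u(k) = 396 + k² + 52*k
((-88 + 16)² + (u(-169) - 1*97143))*(-451758 - 214871) = ((-88 + 16)² + ((396 + (-169)² + 52*(-169)) - 1*97143))*(-451758 - 214871) = ((-72)² + ((396 + 28561 - 8788) - 97143))*(-666629) = (5184 + (20169 - 97143))*(-666629) = (5184 - 76974)*(-666629) = -71790*(-666629) = 47857295910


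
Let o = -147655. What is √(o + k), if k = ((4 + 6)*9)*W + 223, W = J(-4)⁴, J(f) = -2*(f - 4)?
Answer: 2*√1437702 ≈ 2398.1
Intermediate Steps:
J(f) = 8 - 2*f (J(f) = -2*(-4 + f) = 8 - 2*f)
W = 65536 (W = (8 - 2*(-4))⁴ = (8 + 8)⁴ = 16⁴ = 65536)
k = 5898463 (k = ((4 + 6)*9)*65536 + 223 = (10*9)*65536 + 223 = 90*65536 + 223 = 5898240 + 223 = 5898463)
√(o + k) = √(-147655 + 5898463) = √5750808 = 2*√1437702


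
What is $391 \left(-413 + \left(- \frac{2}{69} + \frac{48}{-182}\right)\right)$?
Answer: $- \frac{44116105}{273} \approx -1.616 \cdot 10^{5}$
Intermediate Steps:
$391 \left(-413 + \left(- \frac{2}{69} + \frac{48}{-182}\right)\right) = 391 \left(-413 + \left(\left(-2\right) \frac{1}{69} + 48 \left(- \frac{1}{182}\right)\right)\right) = 391 \left(-413 - \frac{1838}{6279}\right) = 391 \left(- \frac{2595065}{6279}\right) = - \frac{44116105}{273}$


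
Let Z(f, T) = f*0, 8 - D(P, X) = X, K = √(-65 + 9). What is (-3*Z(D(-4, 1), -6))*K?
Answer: 0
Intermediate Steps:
K = 2*I*√14 (K = √(-56) = 2*I*√14 ≈ 7.4833*I)
D(P, X) = 8 - X
Z(f, T) = 0
(-3*Z(D(-4, 1), -6))*K = (-3*0)*(2*I*√14) = 0*(2*I*√14) = 0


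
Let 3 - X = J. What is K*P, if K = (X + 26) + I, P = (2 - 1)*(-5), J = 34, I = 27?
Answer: -110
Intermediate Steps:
X = -31 (X = 3 - 1*34 = 3 - 34 = -31)
P = -5 (P = 1*(-5) = -5)
K = 22 (K = (-31 + 26) + 27 = -5 + 27 = 22)
K*P = 22*(-5) = -110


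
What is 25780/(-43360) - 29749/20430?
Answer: -45415051/22146120 ≈ -2.0507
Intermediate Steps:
25780/(-43360) - 29749/20430 = 25780*(-1/43360) - 29749*1/20430 = -1289/2168 - 29749/20430 = -45415051/22146120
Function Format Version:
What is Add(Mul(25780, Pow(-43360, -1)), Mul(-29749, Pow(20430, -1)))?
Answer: Rational(-45415051, 22146120) ≈ -2.0507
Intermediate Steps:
Add(Mul(25780, Pow(-43360, -1)), Mul(-29749, Pow(20430, -1))) = Add(Mul(25780, Rational(-1, 43360)), Mul(-29749, Rational(1, 20430))) = Add(Rational(-1289, 2168), Rational(-29749, 20430)) = Rational(-45415051, 22146120)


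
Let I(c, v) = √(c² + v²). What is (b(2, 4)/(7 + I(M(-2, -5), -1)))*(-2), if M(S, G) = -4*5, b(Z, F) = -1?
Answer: -7/176 + √401/176 ≈ 0.074006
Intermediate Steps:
M(S, G) = -20
(b(2, 4)/(7 + I(M(-2, -5), -1)))*(-2) = (-1/(7 + √((-20)² + (-1)²)))*(-2) = (-1/(7 + √(400 + 1)))*(-2) = (-1/(7 + √401))*(-2) = -1/(7 + √401)*(-2) = 2/(7 + √401)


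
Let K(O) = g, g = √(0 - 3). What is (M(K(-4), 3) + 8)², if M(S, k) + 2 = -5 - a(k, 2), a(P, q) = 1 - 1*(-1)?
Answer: 1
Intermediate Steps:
a(P, q) = 2 (a(P, q) = 1 + 1 = 2)
g = I*√3 (g = √(-3) = I*√3 ≈ 1.732*I)
K(O) = I*√3
M(S, k) = -9 (M(S, k) = -2 + (-5 - 1*2) = -2 + (-5 - 2) = -2 - 7 = -9)
(M(K(-4), 3) + 8)² = (-9 + 8)² = (-1)² = 1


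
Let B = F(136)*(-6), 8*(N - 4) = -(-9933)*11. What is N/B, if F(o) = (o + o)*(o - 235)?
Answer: 109295/1292544 ≈ 0.084558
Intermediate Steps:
F(o) = 2*o*(-235 + o) (F(o) = (2*o)*(-235 + o) = 2*o*(-235 + o))
N = 109295/8 (N = 4 + (-(-9933)*11)/8 = 4 + (-3311*(-33))/8 = 4 + (⅛)*109263 = 4 + 109263/8 = 109295/8 ≈ 13662.)
B = 161568 (B = (2*136*(-235 + 136))*(-6) = (2*136*(-99))*(-6) = -26928*(-6) = 161568)
N/B = (109295/8)/161568 = (109295/8)*(1/161568) = 109295/1292544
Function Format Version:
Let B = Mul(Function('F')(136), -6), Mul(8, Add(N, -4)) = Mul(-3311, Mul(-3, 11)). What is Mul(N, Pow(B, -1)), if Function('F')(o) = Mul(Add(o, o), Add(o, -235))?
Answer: Rational(109295, 1292544) ≈ 0.084558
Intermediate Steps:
Function('F')(o) = Mul(2, o, Add(-235, o)) (Function('F')(o) = Mul(Mul(2, o), Add(-235, o)) = Mul(2, o, Add(-235, o)))
N = Rational(109295, 8) (N = Add(4, Mul(Rational(1, 8), Mul(-3311, Mul(-3, 11)))) = Add(4, Mul(Rational(1, 8), Mul(-3311, -33))) = Add(4, Mul(Rational(1, 8), 109263)) = Add(4, Rational(109263, 8)) = Rational(109295, 8) ≈ 13662.)
B = 161568 (B = Mul(Mul(2, 136, Add(-235, 136)), -6) = Mul(Mul(2, 136, -99), -6) = Mul(-26928, -6) = 161568)
Mul(N, Pow(B, -1)) = Mul(Rational(109295, 8), Pow(161568, -1)) = Mul(Rational(109295, 8), Rational(1, 161568)) = Rational(109295, 1292544)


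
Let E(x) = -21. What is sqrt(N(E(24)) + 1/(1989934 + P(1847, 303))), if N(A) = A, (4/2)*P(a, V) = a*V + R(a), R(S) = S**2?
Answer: I*sqrt(331889755498842)/3975459 ≈ 4.5826*I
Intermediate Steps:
P(a, V) = a**2/2 + V*a/2 (P(a, V) = (a*V + a**2)/2 = (V*a + a**2)/2 = (a**2 + V*a)/2 = a**2/2 + V*a/2)
sqrt(N(E(24)) + 1/(1989934 + P(1847, 303))) = sqrt(-21 + 1/(1989934 + (1/2)*1847*(303 + 1847))) = sqrt(-21 + 1/(1989934 + (1/2)*1847*2150)) = sqrt(-21 + 1/(1989934 + 1985525)) = sqrt(-21 + 1/3975459) = sqrt(-83484638/3975459) = I*sqrt(331889755498842)/3975459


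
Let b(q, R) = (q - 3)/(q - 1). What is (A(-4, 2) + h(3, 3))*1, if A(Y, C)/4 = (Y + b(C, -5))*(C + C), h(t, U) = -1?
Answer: -81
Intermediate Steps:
b(q, R) = (-3 + q)/(-1 + q)
A(Y, C) = 8*C*(Y + (-3 + C)/(-1 + C)) (A(Y, C) = 4*((Y + (-3 + C)/(-1 + C))*(C + C)) = 4*((Y + (-3 + C)/(-1 + C))*(2*C)) = 4*(2*C*(Y + (-3 + C)/(-1 + C))) = 8*C*(Y + (-3 + C)/(-1 + C)))
(A(-4, 2) + h(3, 3))*1 = (8*2*(-3 + 2 - 4*(-1 + 2))/(-1 + 2) - 1)*1 = (8*2*(-3 + 2 - 4*1)/1 - 1)*1 = (8*2*1*(-3 + 2 - 4) - 1)*1 = (8*2*1*(-5) - 1)*1 = (-80 - 1)*1 = -81*1 = -81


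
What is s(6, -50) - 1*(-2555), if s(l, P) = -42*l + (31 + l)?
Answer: 2340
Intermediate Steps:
s(l, P) = 31 - 41*l
s(6, -50) - 1*(-2555) = (31 - 41*6) - 1*(-2555) = (31 - 246) + 2555 = -215 + 2555 = 2340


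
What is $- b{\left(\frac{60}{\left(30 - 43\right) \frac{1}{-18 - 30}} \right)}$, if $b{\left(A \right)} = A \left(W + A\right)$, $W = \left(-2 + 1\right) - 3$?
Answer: $- \frac{8144640}{169} \approx -48193.0$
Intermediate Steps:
$W = -4$ ($W = -1 - 3 = -4$)
$b{\left(A \right)} = A \left(-4 + A\right)$
$- b{\left(\frac{60}{\left(30 - 43\right) \frac{1}{-18 - 30}} \right)} = - \frac{60}{\left(30 - 43\right) \frac{1}{-18 - 30}} \left(-4 + \frac{60}{\left(30 - 43\right) \frac{1}{-18 - 30}}\right) = - \frac{60}{\left(-13\right) \frac{1}{-48}} \left(-4 + \frac{60}{\left(-13\right) \frac{1}{-48}}\right) = - \frac{60}{\left(-13\right) \left(- \frac{1}{48}\right)} \left(-4 + \frac{60}{\left(-13\right) \left(- \frac{1}{48}\right)}\right) = - \frac{60}{\frac{13}{48}} \left(-4 + \frac{60}{\frac{13}{48}}\right) = - 60 \cdot \frac{48}{13} \left(-4 + 60 \cdot \frac{48}{13}\right) = - \frac{2880 \left(-4 + \frac{2880}{13}\right)}{13} = - \frac{2880 \cdot 2828}{13 \cdot 13} = \left(-1\right) \frac{8144640}{169} = - \frac{8144640}{169}$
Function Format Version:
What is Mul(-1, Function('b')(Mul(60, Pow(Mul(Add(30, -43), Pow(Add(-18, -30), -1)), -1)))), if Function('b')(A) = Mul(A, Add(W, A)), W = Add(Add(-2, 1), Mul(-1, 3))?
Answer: Rational(-8144640, 169) ≈ -48193.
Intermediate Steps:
W = -4 (W = Add(-1, -3) = -4)
Function('b')(A) = Mul(A, Add(-4, A))
Mul(-1, Function('b')(Mul(60, Pow(Mul(Add(30, -43), Pow(Add(-18, -30), -1)), -1)))) = Mul(-1, Mul(Mul(60, Pow(Mul(Add(30, -43), Pow(Add(-18, -30), -1)), -1)), Add(-4, Mul(60, Pow(Mul(Add(30, -43), Pow(Add(-18, -30), -1)), -1))))) = Mul(-1, Mul(Mul(60, Pow(Mul(-13, Pow(-48, -1)), -1)), Add(-4, Mul(60, Pow(Mul(-13, Pow(-48, -1)), -1))))) = Mul(-1, Mul(Mul(60, Pow(Mul(-13, Rational(-1, 48)), -1)), Add(-4, Mul(60, Pow(Mul(-13, Rational(-1, 48)), -1))))) = Mul(-1, Mul(Mul(60, Pow(Rational(13, 48), -1)), Add(-4, Mul(60, Pow(Rational(13, 48), -1))))) = Mul(-1, Mul(Mul(60, Rational(48, 13)), Add(-4, Mul(60, Rational(48, 13))))) = Mul(-1, Mul(Rational(2880, 13), Add(-4, Rational(2880, 13)))) = Mul(-1, Mul(Rational(2880, 13), Rational(2828, 13))) = Mul(-1, Rational(8144640, 169)) = Rational(-8144640, 169)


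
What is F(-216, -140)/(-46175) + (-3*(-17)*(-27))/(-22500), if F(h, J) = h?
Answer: 304191/4617500 ≈ 0.065878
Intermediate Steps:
F(-216, -140)/(-46175) + (-3*(-17)*(-27))/(-22500) = -216/(-46175) + (-3*(-17)*(-27))/(-22500) = -216*(-1/46175) + (51*(-27))*(-1/22500) = 216/46175 - 1377*(-1/22500) = 216/46175 + 153/2500 = 304191/4617500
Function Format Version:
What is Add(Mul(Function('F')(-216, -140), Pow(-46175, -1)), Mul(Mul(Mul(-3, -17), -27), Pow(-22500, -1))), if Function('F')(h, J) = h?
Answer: Rational(304191, 4617500) ≈ 0.065878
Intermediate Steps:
Add(Mul(Function('F')(-216, -140), Pow(-46175, -1)), Mul(Mul(Mul(-3, -17), -27), Pow(-22500, -1))) = Add(Mul(-216, Pow(-46175, -1)), Mul(Mul(Mul(-3, -17), -27), Pow(-22500, -1))) = Add(Mul(-216, Rational(-1, 46175)), Mul(Mul(51, -27), Rational(-1, 22500))) = Add(Rational(216, 46175), Mul(-1377, Rational(-1, 22500))) = Add(Rational(216, 46175), Rational(153, 2500)) = Rational(304191, 4617500)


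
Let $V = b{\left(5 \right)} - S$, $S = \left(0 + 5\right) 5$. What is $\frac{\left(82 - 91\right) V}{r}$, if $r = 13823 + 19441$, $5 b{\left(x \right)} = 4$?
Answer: $\frac{11}{1680} \approx 0.0065476$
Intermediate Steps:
$b{\left(x \right)} = \frac{4}{5}$ ($b{\left(x \right)} = \frac{1}{5} \cdot 4 = \frac{4}{5}$)
$S = 25$ ($S = 5 \cdot 5 = 25$)
$r = 33264$
$V = - \frac{121}{5}$ ($V = \frac{4}{5} - 25 = - \frac{121}{5} \approx -24.2$)
$\frac{\left(82 - 91\right) V}{r} = \frac{\left(82 - 91\right) \left(- \frac{121}{5}\right)}{33264} = \left(-9\right) \left(- \frac{121}{5}\right) \frac{1}{33264} = \frac{1089}{5} \cdot \frac{1}{33264} = \frac{11}{1680}$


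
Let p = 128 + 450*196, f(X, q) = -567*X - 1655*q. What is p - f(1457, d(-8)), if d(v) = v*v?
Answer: 1020367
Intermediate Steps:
d(v) = v**2
f(X, q) = -1655*q - 567*X
p = 88328 (p = 128 + 88200 = 88328)
p - f(1457, d(-8)) = 88328 - (-1655*(-8)**2 - 567*1457) = 88328 - (-1655*64 - 826119) = 88328 - (-105920 - 826119) = 88328 - 1*(-932039) = 88328 + 932039 = 1020367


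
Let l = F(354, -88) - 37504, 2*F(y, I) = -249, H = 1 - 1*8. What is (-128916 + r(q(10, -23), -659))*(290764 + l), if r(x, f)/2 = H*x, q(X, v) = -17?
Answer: -32572969869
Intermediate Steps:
H = -7 (H = 1 - 8 = -7)
F(y, I) = -249/2 (F(y, I) = (½)*(-249) = -249/2)
l = -75257/2 (l = -249/2 - 37504 = -75257/2 ≈ -37629.)
r(x, f) = -14*x (r(x, f) = 2*(-7*x) = -14*x)
(-128916 + r(q(10, -23), -659))*(290764 + l) = (-128916 - 14*(-17))*(290764 - 75257/2) = (-128916 + 238)*(506271/2) = -128678*506271/2 = -32572969869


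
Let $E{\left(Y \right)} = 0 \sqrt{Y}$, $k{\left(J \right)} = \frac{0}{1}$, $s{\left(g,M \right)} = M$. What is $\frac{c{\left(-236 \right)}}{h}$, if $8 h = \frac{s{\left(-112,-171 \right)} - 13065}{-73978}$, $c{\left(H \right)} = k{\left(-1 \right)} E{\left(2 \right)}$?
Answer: $0$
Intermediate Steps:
$k{\left(J \right)} = 0$ ($k{\left(J \right)} = 0 \cdot 1 = 0$)
$E{\left(Y \right)} = 0$
$c{\left(H \right)} = 0$ ($c{\left(H \right)} = 0 \cdot 0 = 0$)
$h = \frac{3309}{147956}$ ($h = \frac{\left(-171 - 13065\right) \frac{1}{-73978}}{8} = \frac{\left(-171 - 13065\right) \left(- \frac{1}{73978}\right)}{8} = \frac{\left(-13236\right) \left(- \frac{1}{73978}\right)}{8} = \frac{1}{8} \cdot \frac{6618}{36989} = \frac{3309}{147956} \approx 0.022365$)
$\frac{c{\left(-236 \right)}}{h} = \frac{0}{\frac{3309}{147956}} = 0 \cdot \frac{147956}{3309} = 0$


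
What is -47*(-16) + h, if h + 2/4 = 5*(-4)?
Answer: 1463/2 ≈ 731.50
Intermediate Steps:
h = -41/2 (h = -1/2 + 5*(-4) = -1/2 - 20 = -41/2 ≈ -20.500)
-47*(-16) + h = -47*(-16) - 41/2 = 752 - 41/2 = 1463/2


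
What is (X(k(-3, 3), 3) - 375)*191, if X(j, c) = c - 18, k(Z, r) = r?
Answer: -74490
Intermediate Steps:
X(j, c) = -18 + c
(X(k(-3, 3), 3) - 375)*191 = ((-18 + 3) - 375)*191 = (-15 - 375)*191 = -390*191 = -74490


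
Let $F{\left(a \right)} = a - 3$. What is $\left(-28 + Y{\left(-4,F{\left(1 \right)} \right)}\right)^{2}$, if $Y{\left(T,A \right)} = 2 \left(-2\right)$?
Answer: $1024$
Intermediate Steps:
$F{\left(a \right)} = -3 + a$
$Y{\left(T,A \right)} = -4$
$\left(-28 + Y{\left(-4,F{\left(1 \right)} \right)}\right)^{2} = \left(-28 - 4\right)^{2} = \left(-32\right)^{2} = 1024$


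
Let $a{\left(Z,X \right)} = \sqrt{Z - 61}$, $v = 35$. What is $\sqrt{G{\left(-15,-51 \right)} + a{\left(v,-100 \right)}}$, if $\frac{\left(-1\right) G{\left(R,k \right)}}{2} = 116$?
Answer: $\sqrt{-232 + i \sqrt{26}} \approx 0.1674 + 15.232 i$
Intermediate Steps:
$G{\left(R,k \right)} = -232$ ($G{\left(R,k \right)} = \left(-2\right) 116 = -232$)
$a{\left(Z,X \right)} = \sqrt{-61 + Z}$
$\sqrt{G{\left(-15,-51 \right)} + a{\left(v,-100 \right)}} = \sqrt{-232 + \sqrt{-61 + 35}} = \sqrt{-232 + \sqrt{-26}} = \sqrt{-232 + i \sqrt{26}}$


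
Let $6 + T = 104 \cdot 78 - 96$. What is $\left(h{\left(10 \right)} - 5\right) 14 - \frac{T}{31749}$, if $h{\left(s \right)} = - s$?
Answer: $- \frac{2225100}{10583} \approx -210.25$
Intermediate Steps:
$T = 8010$ ($T = -6 + \left(104 \cdot 78 - 96\right) = -6 + \left(8112 - 96\right) = -6 + 8016 = 8010$)
$\left(h{\left(10 \right)} - 5\right) 14 - \frac{T}{31749} = \left(\left(-1\right) 10 - 5\right) 14 - \frac{8010}{31749} = \left(-10 - 5\right) 14 - 8010 \cdot \frac{1}{31749} = \left(-15\right) 14 - \frac{2670}{10583} = -210 - \frac{2670}{10583} = - \frac{2225100}{10583}$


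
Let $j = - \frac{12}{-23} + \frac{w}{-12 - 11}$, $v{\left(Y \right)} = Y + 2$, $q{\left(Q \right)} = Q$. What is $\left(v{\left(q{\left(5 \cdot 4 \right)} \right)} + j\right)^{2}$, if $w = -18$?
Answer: $\frac{287296}{529} \approx 543.09$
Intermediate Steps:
$v{\left(Y \right)} = 2 + Y$
$j = \frac{30}{23}$ ($j = - \frac{12}{-23} - \frac{18}{-12 - 11} = \left(-12\right) \left(- \frac{1}{23}\right) - \frac{18}{-12 - 11} = \frac{12}{23} - \frac{18}{-23} = \frac{12}{23} - - \frac{18}{23} = \frac{12}{23} + \frac{18}{23} = \frac{30}{23} \approx 1.3043$)
$\left(v{\left(q{\left(5 \cdot 4 \right)} \right)} + j\right)^{2} = \left(\left(2 + 5 \cdot 4\right) + \frac{30}{23}\right)^{2} = \left(\left(2 + 20\right) + \frac{30}{23}\right)^{2} = \left(22 + \frac{30}{23}\right)^{2} = \left(\frac{536}{23}\right)^{2} = \frac{287296}{529}$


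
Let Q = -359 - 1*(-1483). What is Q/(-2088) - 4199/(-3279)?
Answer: 423493/570546 ≈ 0.74226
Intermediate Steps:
Q = 1124 (Q = -359 + 1483 = 1124)
Q/(-2088) - 4199/(-3279) = 1124/(-2088) - 4199/(-3279) = 1124*(-1/2088) - 4199*(-1/3279) = -281/522 + 4199/3279 = 423493/570546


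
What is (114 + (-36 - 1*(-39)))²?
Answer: 13689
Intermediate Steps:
(114 + (-36 - 1*(-39)))² = (114 + (-36 + 39))² = (114 + 3)² = 117² = 13689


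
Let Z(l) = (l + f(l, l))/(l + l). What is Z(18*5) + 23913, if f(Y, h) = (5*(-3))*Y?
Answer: 23906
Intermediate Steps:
f(Y, h) = -15*Y
Z(l) = -7 (Z(l) = (l - 15*l)/(l + l) = (-14*l)/((2*l)) = (-14*l)*(1/(2*l)) = -7)
Z(18*5) + 23913 = -7 + 23913 = 23906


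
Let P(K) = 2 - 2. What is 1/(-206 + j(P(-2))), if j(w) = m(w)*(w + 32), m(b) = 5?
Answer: -1/46 ≈ -0.021739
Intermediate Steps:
P(K) = 0
j(w) = 160 + 5*w (j(w) = 5*(w + 32) = 5*(32 + w) = 160 + 5*w)
1/(-206 + j(P(-2))) = 1/(-206 + (160 + 5*0)) = 1/(-206 + (160 + 0)) = 1/(-206 + 160) = 1/(-46) = -1/46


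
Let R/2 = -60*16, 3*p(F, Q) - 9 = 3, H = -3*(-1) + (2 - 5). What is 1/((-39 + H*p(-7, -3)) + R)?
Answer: -1/1959 ≈ -0.00051046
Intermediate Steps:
H = 0 (H = 3 - 3 = 0)
p(F, Q) = 4 (p(F, Q) = 3 + (⅓)*3 = 3 + 1 = 4)
R = -1920 (R = 2*(-60*16) = 2*(-960) = -1920)
1/((-39 + H*p(-7, -3)) + R) = 1/((-39 + 0*4) - 1920) = 1/((-39 + 0) - 1920) = 1/(-39 - 1920) = 1/(-1959) = -1/1959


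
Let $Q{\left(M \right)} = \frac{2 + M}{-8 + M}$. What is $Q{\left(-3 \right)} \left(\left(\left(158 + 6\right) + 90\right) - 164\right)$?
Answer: $\frac{90}{11} \approx 8.1818$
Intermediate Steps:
$Q{\left(M \right)} = \frac{2 + M}{-8 + M}$
$Q{\left(-3 \right)} \left(\left(\left(158 + 6\right) + 90\right) - 164\right) = \frac{2 - 3}{-8 - 3} \left(\left(\left(158 + 6\right) + 90\right) - 164\right) = \frac{1}{-11} \left(-1\right) \left(\left(164 + 90\right) - 164\right) = \left(- \frac{1}{11}\right) \left(-1\right) \left(254 - 164\right) = \frac{1}{11} \cdot 90 = \frac{90}{11}$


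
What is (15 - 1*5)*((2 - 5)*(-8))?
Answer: 240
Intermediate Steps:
(15 - 1*5)*((2 - 5)*(-8)) = (15 - 5)*(-3*(-8)) = 10*24 = 240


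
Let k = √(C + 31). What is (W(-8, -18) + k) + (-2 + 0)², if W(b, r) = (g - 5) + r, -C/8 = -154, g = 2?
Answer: -17 + √1263 ≈ 18.539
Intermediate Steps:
C = 1232 (C = -8*(-154) = 1232)
W(b, r) = -3 + r (W(b, r) = (2 - 5) + r = -3 + r)
k = √1263 (k = √(1232 + 31) = √1263 ≈ 35.539)
(W(-8, -18) + k) + (-2 + 0)² = ((-3 - 18) + √1263) + (-2 + 0)² = (-21 + √1263) + (-2)² = (-21 + √1263) + 4 = -17 + √1263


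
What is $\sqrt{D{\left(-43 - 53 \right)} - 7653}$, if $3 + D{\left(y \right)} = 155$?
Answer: $i \sqrt{7501} \approx 86.608 i$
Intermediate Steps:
$D{\left(y \right)} = 152$ ($D{\left(y \right)} = -3 + 155 = 152$)
$\sqrt{D{\left(-43 - 53 \right)} - 7653} = \sqrt{152 - 7653} = \sqrt{-7501} = i \sqrt{7501}$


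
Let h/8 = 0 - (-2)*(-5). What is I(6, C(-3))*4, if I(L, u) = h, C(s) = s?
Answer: -320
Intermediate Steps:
h = -80 (h = 8*(0 - (-2)*(-5)) = 8*(0 - 1*10) = 8*(0 - 10) = 8*(-10) = -80)
I(L, u) = -80
I(6, C(-3))*4 = -80*4 = -320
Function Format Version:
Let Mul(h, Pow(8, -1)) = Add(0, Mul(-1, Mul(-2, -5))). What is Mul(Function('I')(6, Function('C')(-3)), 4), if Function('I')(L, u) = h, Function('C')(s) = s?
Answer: -320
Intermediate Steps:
h = -80 (h = Mul(8, Add(0, Mul(-1, Mul(-2, -5)))) = Mul(8, Add(0, Mul(-1, 10))) = Mul(8, Add(0, -10)) = Mul(8, -10) = -80)
Function('I')(L, u) = -80
Mul(Function('I')(6, Function('C')(-3)), 4) = Mul(-80, 4) = -320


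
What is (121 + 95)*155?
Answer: 33480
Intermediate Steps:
(121 + 95)*155 = 216*155 = 33480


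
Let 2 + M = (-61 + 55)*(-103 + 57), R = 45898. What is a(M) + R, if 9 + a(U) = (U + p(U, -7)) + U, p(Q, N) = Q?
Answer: 46711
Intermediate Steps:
M = 274 (M = -2 + (-61 + 55)*(-103 + 57) = -2 - 6*(-46) = -2 + 276 = 274)
a(U) = -9 + 3*U (a(U) = -9 + ((U + U) + U) = -9 + (2*U + U) = -9 + 3*U)
a(M) + R = (-9 + 3*274) + 45898 = (-9 + 822) + 45898 = 813 + 45898 = 46711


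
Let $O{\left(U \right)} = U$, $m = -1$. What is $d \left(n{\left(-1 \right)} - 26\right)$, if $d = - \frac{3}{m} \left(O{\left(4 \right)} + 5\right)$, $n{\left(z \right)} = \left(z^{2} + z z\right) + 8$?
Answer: $-432$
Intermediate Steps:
$n{\left(z \right)} = 8 + 2 z^{2}$ ($n{\left(z \right)} = \left(z^{2} + z^{2}\right) + 8 = 2 z^{2} + 8 = 8 + 2 z^{2}$)
$d = 27$ ($d = - \frac{3}{-1} \left(4 + 5\right) = \left(-3\right) \left(-1\right) 9 = 3 \cdot 9 = 27$)
$d \left(n{\left(-1 \right)} - 26\right) = 27 \left(\left(8 + 2 \left(-1\right)^{2}\right) - 26\right) = 27 \left(\left(8 + 2 \cdot 1\right) - 26\right) = 27 \left(\left(8 + 2\right) - 26\right) = 27 \left(10 - 26\right) = 27 \left(-16\right) = -432$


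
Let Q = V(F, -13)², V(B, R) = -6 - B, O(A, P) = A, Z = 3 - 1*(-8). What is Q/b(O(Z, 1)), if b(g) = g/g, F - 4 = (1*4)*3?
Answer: 484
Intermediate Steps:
Z = 11 (Z = 3 + 8 = 11)
F = 16 (F = 4 + (1*4)*3 = 4 + 4*3 = 4 + 12 = 16)
b(g) = 1
Q = 484 (Q = (-6 - 1*16)² = (-6 - 16)² = (-22)² = 484)
Q/b(O(Z, 1)) = 484/1 = 484*1 = 484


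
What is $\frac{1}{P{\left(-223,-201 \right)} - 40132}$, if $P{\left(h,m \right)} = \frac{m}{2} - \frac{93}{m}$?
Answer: $- \frac{134}{5391093} \approx -2.4856 \cdot 10^{-5}$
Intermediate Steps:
$P{\left(h,m \right)} = \frac{m}{2} - \frac{93}{m}$ ($P{\left(h,m \right)} = m \frac{1}{2} - \frac{93}{m} = \frac{m}{2} - \frac{93}{m}$)
$\frac{1}{P{\left(-223,-201 \right)} - 40132} = \frac{1}{\left(\frac{1}{2} \left(-201\right) - \frac{93}{-201}\right) - 40132} = \frac{1}{\left(- \frac{201}{2} - - \frac{31}{67}\right) - 40132} = \frac{1}{\left(- \frac{201}{2} + \frac{31}{67}\right) - 40132} = \frac{1}{- \frac{13405}{134} - 40132} = \frac{1}{- \frac{5391093}{134}} = - \frac{134}{5391093}$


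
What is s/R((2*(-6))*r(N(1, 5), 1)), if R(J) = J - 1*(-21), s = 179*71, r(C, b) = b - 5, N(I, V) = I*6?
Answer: 12709/69 ≈ 184.19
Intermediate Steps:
N(I, V) = 6*I
r(C, b) = -5 + b
s = 12709
R(J) = 21 + J (R(J) = J + 21 = 21 + J)
s/R((2*(-6))*r(N(1, 5), 1)) = 12709/(21 + (2*(-6))*(-5 + 1)) = 12709/(21 - 12*(-4)) = 12709/(21 + 48) = 12709/69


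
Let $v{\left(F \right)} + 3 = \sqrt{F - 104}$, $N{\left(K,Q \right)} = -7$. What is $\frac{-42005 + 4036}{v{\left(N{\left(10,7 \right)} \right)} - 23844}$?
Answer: $\frac{301815581}{189559840} + \frac{37969 i \sqrt{111}}{568679520} \approx 1.5922 + 0.00070343 i$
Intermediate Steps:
$v{\left(F \right)} = -3 + \sqrt{-104 + F}$ ($v{\left(F \right)} = -3 + \sqrt{F - 104} = -3 + \sqrt{-104 + F}$)
$\frac{-42005 + 4036}{v{\left(N{\left(10,7 \right)} \right)} - 23844} = \frac{-42005 + 4036}{\left(-3 + \sqrt{-104 - 7}\right) - 23844} = - \frac{37969}{\left(-3 + \sqrt{-111}\right) - 23844} = - \frac{37969}{\left(-3 + i \sqrt{111}\right) - 23844} = - \frac{37969}{-23847 + i \sqrt{111}}$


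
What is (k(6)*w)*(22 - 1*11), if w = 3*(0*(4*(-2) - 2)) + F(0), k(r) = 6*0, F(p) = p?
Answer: 0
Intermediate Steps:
k(r) = 0
w = 0 (w = 3*(0*(4*(-2) - 2)) + 0 = 3*(0*(-8 - 2)) + 0 = 3*(0*(-10)) + 0 = 3*0 + 0 = 0 + 0 = 0)
(k(6)*w)*(22 - 1*11) = (0*0)*(22 - 1*11) = 0*(22 - 11) = 0*11 = 0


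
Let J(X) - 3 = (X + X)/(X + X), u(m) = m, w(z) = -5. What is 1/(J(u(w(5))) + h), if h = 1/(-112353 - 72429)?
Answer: 184782/739127 ≈ 0.25000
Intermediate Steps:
J(X) = 4 (J(X) = 3 + (X + X)/(X + X) = 3 + (2*X)/((2*X)) = 3 + (2*X)*(1/(2*X)) = 3 + 1 = 4)
h = -1/184782 (h = 1/(-184782) = -1/184782 ≈ -5.4118e-6)
1/(J(u(w(5))) + h) = 1/(4 - 1/184782) = 1/(739127/184782) = 184782/739127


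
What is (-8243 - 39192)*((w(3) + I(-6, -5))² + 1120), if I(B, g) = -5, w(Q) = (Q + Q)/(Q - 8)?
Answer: -274753007/5 ≈ -5.4951e+7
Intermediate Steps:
w(Q) = 2*Q/(-8 + Q) (w(Q) = (2*Q)/(-8 + Q) = 2*Q/(-8 + Q))
(-8243 - 39192)*((w(3) + I(-6, -5))² + 1120) = (-8243 - 39192)*((2*3/(-8 + 3) - 5)² + 1120) = -47435*((2*3/(-5) - 5)² + 1120) = -47435*((2*3*(-⅕) - 5)² + 1120) = -47435*((-6/5 - 5)² + 1120) = -47435*((-31/5)² + 1120) = -47435*(961/25 + 1120) = -47435*28961/25 = -274753007/5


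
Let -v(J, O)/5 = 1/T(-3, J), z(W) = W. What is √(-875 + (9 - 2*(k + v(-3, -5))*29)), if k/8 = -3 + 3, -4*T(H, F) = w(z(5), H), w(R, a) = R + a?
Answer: I*√1446 ≈ 38.026*I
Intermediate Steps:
T(H, F) = -5/4 - H/4 (T(H, F) = -(5 + H)/4 = -5/4 - H/4)
k = 0 (k = 8*(-3 + 3) = 8*0 = 0)
v(J, O) = 10 (v(J, O) = -5/(-5/4 - ¼*(-3)) = -5/(-5/4 + ¾) = -5/(-½) = -5*(-2) = 10)
√(-875 + (9 - 2*(k + v(-3, -5))*29)) = √(-875 + (9 - 2*(0 + 10)*29)) = √(-875 + (9 - 2*10*29)) = √(-875 + (9 - 20*29)) = √(-875 + (9 - 580)) = √(-875 - 571) = √(-1446) = I*√1446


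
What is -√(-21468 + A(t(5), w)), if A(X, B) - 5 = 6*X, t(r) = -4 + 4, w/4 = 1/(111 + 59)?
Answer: -13*I*√127 ≈ -146.5*I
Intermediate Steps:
w = 2/85 (w = 4/(111 + 59) = 4/170 = 4*(1/170) = 2/85 ≈ 0.023529)
t(r) = 0
A(X, B) = 5 + 6*X
-√(-21468 + A(t(5), w)) = -√(-21468 + (5 + 6*0)) = -√(-21468 + (5 + 0)) = -√(-21468 + 5) = -√(-21463) = -13*I*√127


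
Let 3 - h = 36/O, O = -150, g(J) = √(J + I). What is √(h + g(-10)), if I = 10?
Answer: 9/5 ≈ 1.8000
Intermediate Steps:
g(J) = √(10 + J) (g(J) = √(J + 10) = √(10 + J))
h = 81/25 (h = 3 - 36/(-150) = 3 - 36*(-1)/150 = 3 - 1*(-6/25) = 3 + 6/25 = 81/25 ≈ 3.2400)
√(h + g(-10)) = √(81/25 + √(10 - 10)) = √(81/25 + √0) = √(81/25 + 0) = √(81/25) = 9/5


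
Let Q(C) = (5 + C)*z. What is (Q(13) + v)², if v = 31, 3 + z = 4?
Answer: 2401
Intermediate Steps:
z = 1 (z = -3 + 4 = 1)
Q(C) = 5 + C (Q(C) = (5 + C)*1 = 5 + C)
(Q(13) + v)² = ((5 + 13) + 31)² = (18 + 31)² = 49² = 2401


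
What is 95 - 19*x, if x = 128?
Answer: -2337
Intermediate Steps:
95 - 19*x = 95 - 19*128 = 95 - 2432 = -2337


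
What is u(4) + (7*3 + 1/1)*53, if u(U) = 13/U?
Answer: 4677/4 ≈ 1169.3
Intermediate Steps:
u(4) + (7*3 + 1/1)*53 = 13/4 + (7*3 + 1/1)*53 = 13*(¼) + (21 + 1)*53 = 13/4 + 22*53 = 13/4 + 1166 = 4677/4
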